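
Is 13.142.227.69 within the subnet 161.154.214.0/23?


Subnet network: 161.154.214.0
Test IP AND mask: 13.142.226.0
No, 13.142.227.69 is not in 161.154.214.0/23


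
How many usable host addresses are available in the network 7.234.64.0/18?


Host bits = 32 - 18 = 14
Total addresses = 2^14 = 16384
Usable = total - 2 (network and broadcast)
Usable hosts: 16382


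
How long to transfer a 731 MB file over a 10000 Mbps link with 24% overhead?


Effective throughput = 10000 * (1 - 24/100) = 7600 Mbps
File size in Mb = 731 * 8 = 5848 Mb
Time = 5848 / 7600
Time = 0.7695 seconds


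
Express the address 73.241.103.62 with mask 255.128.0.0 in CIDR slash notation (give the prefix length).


Binary: 11111111.10000000.00000000.00000000
Count leading 1s
Prefix: /9


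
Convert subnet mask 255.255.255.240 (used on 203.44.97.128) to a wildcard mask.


Subnet mask: 255.255.255.240
Wildcard = 255.255.255.255 - subnet mask
255 - 255 = 0
255 - 255 = 0
255 - 255 = 0
255 - 240 = 15
Wildcard: 0.0.0.15


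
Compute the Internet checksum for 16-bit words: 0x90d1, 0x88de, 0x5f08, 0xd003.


Sum all words (with carry folding):
+ 0x90d1 = 0x90d1
+ 0x88de = 0x19b0
+ 0x5f08 = 0x78b8
+ 0xd003 = 0x48bc
One's complement: ~0x48bc
Checksum = 0xb743


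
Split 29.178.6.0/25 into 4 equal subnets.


New prefix = 25 + 2 = 27
Each subnet has 32 addresses
  29.178.6.0/27
  29.178.6.32/27
  29.178.6.64/27
  29.178.6.96/27
Subnets: 29.178.6.0/27, 29.178.6.32/27, 29.178.6.64/27, 29.178.6.96/27


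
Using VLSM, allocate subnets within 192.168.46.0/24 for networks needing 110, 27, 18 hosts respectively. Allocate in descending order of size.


110 hosts -> /25 (126 usable): 192.168.46.0/25
27 hosts -> /27 (30 usable): 192.168.46.128/27
18 hosts -> /27 (30 usable): 192.168.46.160/27
Allocation: 192.168.46.0/25 (110 hosts, 126 usable); 192.168.46.128/27 (27 hosts, 30 usable); 192.168.46.160/27 (18 hosts, 30 usable)


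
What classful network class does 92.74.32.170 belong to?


First octet: 92
Binary: 01011100
0xxxxxxx -> Class A (1-126)
Class A, default mask 255.0.0.0 (/8)


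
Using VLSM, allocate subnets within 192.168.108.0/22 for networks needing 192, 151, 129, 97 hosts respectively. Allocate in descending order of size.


192 hosts -> /24 (254 usable): 192.168.108.0/24
151 hosts -> /24 (254 usable): 192.168.109.0/24
129 hosts -> /24 (254 usable): 192.168.110.0/24
97 hosts -> /25 (126 usable): 192.168.111.0/25
Allocation: 192.168.108.0/24 (192 hosts, 254 usable); 192.168.109.0/24 (151 hosts, 254 usable); 192.168.110.0/24 (129 hosts, 254 usable); 192.168.111.0/25 (97 hosts, 126 usable)


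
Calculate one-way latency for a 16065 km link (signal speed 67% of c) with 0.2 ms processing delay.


Speed = 0.67 * 3e5 km/s = 201000 km/s
Propagation delay = 16065 / 201000 = 0.0799 s = 79.9254 ms
Processing delay = 0.2 ms
Total one-way latency = 80.1254 ms


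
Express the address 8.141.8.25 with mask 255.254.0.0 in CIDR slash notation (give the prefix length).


Binary: 11111111.11111110.00000000.00000000
Count leading 1s
Prefix: /15


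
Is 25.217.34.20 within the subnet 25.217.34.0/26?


Subnet network: 25.217.34.0
Test IP AND mask: 25.217.34.0
Yes, 25.217.34.20 is in 25.217.34.0/26


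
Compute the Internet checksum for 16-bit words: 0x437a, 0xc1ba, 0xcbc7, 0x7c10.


Sum all words (with carry folding):
+ 0x437a = 0x437a
+ 0xc1ba = 0x0535
+ 0xcbc7 = 0xd0fc
+ 0x7c10 = 0x4d0d
One's complement: ~0x4d0d
Checksum = 0xb2f2


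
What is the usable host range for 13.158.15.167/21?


Network: 13.158.8.0
Broadcast: 13.158.15.255
First usable = network + 1
Last usable = broadcast - 1
Range: 13.158.8.1 to 13.158.15.254


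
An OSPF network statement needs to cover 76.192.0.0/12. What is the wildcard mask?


Subnet mask: 255.240.0.0
Wildcard = 255.255.255.255 - subnet mask
255 - 255 = 0
255 - 240 = 15
255 - 0 = 255
255 - 0 = 255
Wildcard: 0.15.255.255


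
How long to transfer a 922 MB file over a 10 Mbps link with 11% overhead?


Effective throughput = 10 * (1 - 11/100) = 8.9 Mbps
File size in Mb = 922 * 8 = 7376 Mb
Time = 7376 / 8.9
Time = 828.764 seconds


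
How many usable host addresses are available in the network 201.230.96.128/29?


Host bits = 32 - 29 = 3
Total addresses = 2^3 = 8
Usable = total - 2 (network and broadcast)
Usable hosts: 6


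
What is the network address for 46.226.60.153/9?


IP:   00101110.11100010.00111100.10011001
Mask: 11111111.10000000.00000000.00000000
AND operation:
Net:  00101110.10000000.00000000.00000000
Network: 46.128.0.0/9


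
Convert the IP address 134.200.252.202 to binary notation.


134 = 10000110
200 = 11001000
252 = 11111100
202 = 11001010
Binary: 10000110.11001000.11111100.11001010


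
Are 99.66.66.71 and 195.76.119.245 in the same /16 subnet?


Mask: 255.255.0.0
99.66.66.71 AND mask = 99.66.0.0
195.76.119.245 AND mask = 195.76.0.0
No, different subnets (99.66.0.0 vs 195.76.0.0)


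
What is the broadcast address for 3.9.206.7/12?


Network: 3.0.0.0/12
Host bits = 20
Set all host bits to 1:
Broadcast: 3.15.255.255


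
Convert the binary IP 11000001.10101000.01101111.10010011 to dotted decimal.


11000001 = 193
10101000 = 168
01101111 = 111
10010011 = 147
IP: 193.168.111.147


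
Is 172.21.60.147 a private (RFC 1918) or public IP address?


RFC 1918 private ranges:
  10.0.0.0/8 (10.0.0.0 - 10.255.255.255)
  172.16.0.0/12 (172.16.0.0 - 172.31.255.255)
  192.168.0.0/16 (192.168.0.0 - 192.168.255.255)
Private (in 172.16.0.0/12)


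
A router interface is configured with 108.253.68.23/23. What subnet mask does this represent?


/23 means 23 network bits, 9 host bits
Binary: 11111111111111111111111000000000
Mask: 255.255.254.0


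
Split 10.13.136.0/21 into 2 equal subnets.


New prefix = 21 + 1 = 22
Each subnet has 1024 addresses
  10.13.136.0/22
  10.13.140.0/22
Subnets: 10.13.136.0/22, 10.13.140.0/22


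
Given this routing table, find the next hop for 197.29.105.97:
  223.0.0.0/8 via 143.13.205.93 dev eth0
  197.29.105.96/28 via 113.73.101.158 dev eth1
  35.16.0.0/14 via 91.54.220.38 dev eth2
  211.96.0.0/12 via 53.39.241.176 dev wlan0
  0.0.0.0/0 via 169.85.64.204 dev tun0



Longest prefix match for 197.29.105.97:
  /8 223.0.0.0: no
  /28 197.29.105.96: MATCH
  /14 35.16.0.0: no
  /12 211.96.0.0: no
  /0 0.0.0.0: MATCH
Selected: next-hop 113.73.101.158 via eth1 (matched /28)


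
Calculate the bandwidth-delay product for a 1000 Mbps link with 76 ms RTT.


BDP = bandwidth * RTT
= 1000 Mbps * 76 ms
= 1000 * 1e6 * 76 / 1000 bits
= 76000000 bits
= 9500000 bytes
= 9277.3438 KB
BDP = 76000000 bits (9500000 bytes)


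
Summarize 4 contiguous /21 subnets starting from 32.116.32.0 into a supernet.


Original prefix: /21
Number of subnets: 4 = 2^2
New prefix = 21 - 2 = 19
Supernet: 32.116.32.0/19


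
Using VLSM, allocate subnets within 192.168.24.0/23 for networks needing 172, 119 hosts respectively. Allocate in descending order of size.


172 hosts -> /24 (254 usable): 192.168.24.0/24
119 hosts -> /25 (126 usable): 192.168.25.0/25
Allocation: 192.168.24.0/24 (172 hosts, 254 usable); 192.168.25.0/25 (119 hosts, 126 usable)


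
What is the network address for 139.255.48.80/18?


IP:   10001011.11111111.00110000.01010000
Mask: 11111111.11111111.11000000.00000000
AND operation:
Net:  10001011.11111111.00000000.00000000
Network: 139.255.0.0/18


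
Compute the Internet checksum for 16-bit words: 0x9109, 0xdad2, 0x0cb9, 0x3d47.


Sum all words (with carry folding):
+ 0x9109 = 0x9109
+ 0xdad2 = 0x6bdc
+ 0x0cb9 = 0x7895
+ 0x3d47 = 0xb5dc
One's complement: ~0xb5dc
Checksum = 0x4a23


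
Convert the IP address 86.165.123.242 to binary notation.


86 = 01010110
165 = 10100101
123 = 01111011
242 = 11110010
Binary: 01010110.10100101.01111011.11110010


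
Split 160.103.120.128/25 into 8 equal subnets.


New prefix = 25 + 3 = 28
Each subnet has 16 addresses
  160.103.120.128/28
  160.103.120.144/28
  160.103.120.160/28
  160.103.120.176/28
  160.103.120.192/28
  160.103.120.208/28
  160.103.120.224/28
  160.103.120.240/28
Subnets: 160.103.120.128/28, 160.103.120.144/28, 160.103.120.160/28, 160.103.120.176/28, 160.103.120.192/28, 160.103.120.208/28, 160.103.120.224/28, 160.103.120.240/28


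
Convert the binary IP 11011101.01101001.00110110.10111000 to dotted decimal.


11011101 = 221
01101001 = 105
00110110 = 54
10111000 = 184
IP: 221.105.54.184


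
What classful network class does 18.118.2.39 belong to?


First octet: 18
Binary: 00010010
0xxxxxxx -> Class A (1-126)
Class A, default mask 255.0.0.0 (/8)


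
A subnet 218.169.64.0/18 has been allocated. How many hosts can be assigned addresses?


Host bits = 32 - 18 = 14
Total addresses = 2^14 = 16384
Usable = total - 2 (network and broadcast)
Usable hosts: 16382


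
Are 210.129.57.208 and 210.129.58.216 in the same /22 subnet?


Mask: 255.255.252.0
210.129.57.208 AND mask = 210.129.56.0
210.129.58.216 AND mask = 210.129.56.0
Yes, same subnet (210.129.56.0)


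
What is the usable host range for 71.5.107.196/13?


Network: 71.0.0.0
Broadcast: 71.7.255.255
First usable = network + 1
Last usable = broadcast - 1
Range: 71.0.0.1 to 71.7.255.254


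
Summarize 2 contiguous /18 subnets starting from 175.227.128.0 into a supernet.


Original prefix: /18
Number of subnets: 2 = 2^1
New prefix = 18 - 1 = 17
Supernet: 175.227.128.0/17


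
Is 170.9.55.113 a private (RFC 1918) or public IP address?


RFC 1918 private ranges:
  10.0.0.0/8 (10.0.0.0 - 10.255.255.255)
  172.16.0.0/12 (172.16.0.0 - 172.31.255.255)
  192.168.0.0/16 (192.168.0.0 - 192.168.255.255)
Public (not in any RFC 1918 range)


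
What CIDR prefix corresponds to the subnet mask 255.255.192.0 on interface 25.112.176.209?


Binary: 11111111.11111111.11000000.00000000
Count leading 1s
Prefix: /18


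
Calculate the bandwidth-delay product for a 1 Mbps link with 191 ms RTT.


BDP = bandwidth * RTT
= 1 Mbps * 191 ms
= 1 * 1e6 * 191 / 1000 bits
= 191000 bits
= 23875 bytes
= 23.3154 KB
BDP = 191000 bits (23875 bytes)


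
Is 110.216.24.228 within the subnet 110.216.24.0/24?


Subnet network: 110.216.24.0
Test IP AND mask: 110.216.24.0
Yes, 110.216.24.228 is in 110.216.24.0/24


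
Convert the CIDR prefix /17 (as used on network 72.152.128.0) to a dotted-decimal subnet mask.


/17 means 17 network bits, 15 host bits
Binary: 11111111111111111000000000000000
Mask: 255.255.128.0


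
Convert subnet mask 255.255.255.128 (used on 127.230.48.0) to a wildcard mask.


Subnet mask: 255.255.255.128
Wildcard = 255.255.255.255 - subnet mask
255 - 255 = 0
255 - 255 = 0
255 - 255 = 0
255 - 128 = 127
Wildcard: 0.0.0.127


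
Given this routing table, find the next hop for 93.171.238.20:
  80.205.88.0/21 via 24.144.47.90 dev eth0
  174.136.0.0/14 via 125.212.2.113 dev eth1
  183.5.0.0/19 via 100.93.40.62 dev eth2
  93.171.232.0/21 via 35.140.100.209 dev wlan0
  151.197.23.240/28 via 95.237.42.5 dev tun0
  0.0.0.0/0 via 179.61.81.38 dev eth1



Longest prefix match for 93.171.238.20:
  /21 80.205.88.0: no
  /14 174.136.0.0: no
  /19 183.5.0.0: no
  /21 93.171.232.0: MATCH
  /28 151.197.23.240: no
  /0 0.0.0.0: MATCH
Selected: next-hop 35.140.100.209 via wlan0 (matched /21)


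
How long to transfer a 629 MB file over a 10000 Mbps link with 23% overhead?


Effective throughput = 10000 * (1 - 23/100) = 7700 Mbps
File size in Mb = 629 * 8 = 5032 Mb
Time = 5032 / 7700
Time = 0.6535 seconds


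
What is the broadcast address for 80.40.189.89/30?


Network: 80.40.189.88/30
Host bits = 2
Set all host bits to 1:
Broadcast: 80.40.189.91


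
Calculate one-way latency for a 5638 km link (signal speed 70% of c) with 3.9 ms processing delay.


Speed = 0.7 * 3e5 km/s = 210000 km/s
Propagation delay = 5638 / 210000 = 0.0268 s = 26.8476 ms
Processing delay = 3.9 ms
Total one-way latency = 30.7476 ms


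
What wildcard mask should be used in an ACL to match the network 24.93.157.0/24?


Subnet mask: 255.255.255.0
Wildcard = 255.255.255.255 - subnet mask
255 - 255 = 0
255 - 255 = 0
255 - 255 = 0
255 - 0 = 255
Wildcard: 0.0.0.255


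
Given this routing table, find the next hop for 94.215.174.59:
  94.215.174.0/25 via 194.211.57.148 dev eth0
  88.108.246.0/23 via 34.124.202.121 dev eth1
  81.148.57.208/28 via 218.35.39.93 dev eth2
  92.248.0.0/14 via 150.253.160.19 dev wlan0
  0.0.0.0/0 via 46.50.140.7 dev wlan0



Longest prefix match for 94.215.174.59:
  /25 94.215.174.0: MATCH
  /23 88.108.246.0: no
  /28 81.148.57.208: no
  /14 92.248.0.0: no
  /0 0.0.0.0: MATCH
Selected: next-hop 194.211.57.148 via eth0 (matched /25)


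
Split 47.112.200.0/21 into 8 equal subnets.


New prefix = 21 + 3 = 24
Each subnet has 256 addresses
  47.112.200.0/24
  47.112.201.0/24
  47.112.202.0/24
  47.112.203.0/24
  47.112.204.0/24
  47.112.205.0/24
  47.112.206.0/24
  47.112.207.0/24
Subnets: 47.112.200.0/24, 47.112.201.0/24, 47.112.202.0/24, 47.112.203.0/24, 47.112.204.0/24, 47.112.205.0/24, 47.112.206.0/24, 47.112.207.0/24


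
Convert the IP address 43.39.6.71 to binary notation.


43 = 00101011
39 = 00100111
6 = 00000110
71 = 01000111
Binary: 00101011.00100111.00000110.01000111


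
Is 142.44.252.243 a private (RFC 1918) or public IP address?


RFC 1918 private ranges:
  10.0.0.0/8 (10.0.0.0 - 10.255.255.255)
  172.16.0.0/12 (172.16.0.0 - 172.31.255.255)
  192.168.0.0/16 (192.168.0.0 - 192.168.255.255)
Public (not in any RFC 1918 range)


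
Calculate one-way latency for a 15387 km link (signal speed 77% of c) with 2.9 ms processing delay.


Speed = 0.77 * 3e5 km/s = 231000 km/s
Propagation delay = 15387 / 231000 = 0.0666 s = 66.6104 ms
Processing delay = 2.9 ms
Total one-way latency = 69.5104 ms


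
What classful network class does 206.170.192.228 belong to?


First octet: 206
Binary: 11001110
110xxxxx -> Class C (192-223)
Class C, default mask 255.255.255.0 (/24)


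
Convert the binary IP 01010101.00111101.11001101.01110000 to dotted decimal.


01010101 = 85
00111101 = 61
11001101 = 205
01110000 = 112
IP: 85.61.205.112


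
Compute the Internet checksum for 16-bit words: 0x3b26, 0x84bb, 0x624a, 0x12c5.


Sum all words (with carry folding):
+ 0x3b26 = 0x3b26
+ 0x84bb = 0xbfe1
+ 0x624a = 0x222c
+ 0x12c5 = 0x34f1
One's complement: ~0x34f1
Checksum = 0xcb0e


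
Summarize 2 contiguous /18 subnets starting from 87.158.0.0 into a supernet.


Original prefix: /18
Number of subnets: 2 = 2^1
New prefix = 18 - 1 = 17
Supernet: 87.158.0.0/17


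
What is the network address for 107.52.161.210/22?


IP:   01101011.00110100.10100001.11010010
Mask: 11111111.11111111.11111100.00000000
AND operation:
Net:  01101011.00110100.10100000.00000000
Network: 107.52.160.0/22


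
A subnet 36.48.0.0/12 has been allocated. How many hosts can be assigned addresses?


Host bits = 32 - 12 = 20
Total addresses = 2^20 = 1048576
Usable = total - 2 (network and broadcast)
Usable hosts: 1048574


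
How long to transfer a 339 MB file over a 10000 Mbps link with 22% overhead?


Effective throughput = 10000 * (1 - 22/100) = 7800 Mbps
File size in Mb = 339 * 8 = 2712 Mb
Time = 2712 / 7800
Time = 0.3477 seconds


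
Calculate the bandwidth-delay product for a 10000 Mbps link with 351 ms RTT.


BDP = bandwidth * RTT
= 10000 Mbps * 351 ms
= 10000 * 1e6 * 351 / 1000 bits
= 3510000000 bits
= 438750000 bytes
= 428466.7969 KB
BDP = 3510000000 bits (438750000 bytes)


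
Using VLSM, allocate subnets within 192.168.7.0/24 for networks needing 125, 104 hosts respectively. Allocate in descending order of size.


125 hosts -> /25 (126 usable): 192.168.7.0/25
104 hosts -> /25 (126 usable): 192.168.7.128/25
Allocation: 192.168.7.0/25 (125 hosts, 126 usable); 192.168.7.128/25 (104 hosts, 126 usable)


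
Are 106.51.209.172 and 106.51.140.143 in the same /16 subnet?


Mask: 255.255.0.0
106.51.209.172 AND mask = 106.51.0.0
106.51.140.143 AND mask = 106.51.0.0
Yes, same subnet (106.51.0.0)


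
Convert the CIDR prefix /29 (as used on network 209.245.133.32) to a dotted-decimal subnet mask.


/29 means 29 network bits, 3 host bits
Binary: 11111111111111111111111111111000
Mask: 255.255.255.248


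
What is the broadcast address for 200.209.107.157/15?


Network: 200.208.0.0/15
Host bits = 17
Set all host bits to 1:
Broadcast: 200.209.255.255


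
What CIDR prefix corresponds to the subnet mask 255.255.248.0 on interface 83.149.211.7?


Binary: 11111111.11111111.11111000.00000000
Count leading 1s
Prefix: /21


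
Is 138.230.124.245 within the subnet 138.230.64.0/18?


Subnet network: 138.230.64.0
Test IP AND mask: 138.230.64.0
Yes, 138.230.124.245 is in 138.230.64.0/18


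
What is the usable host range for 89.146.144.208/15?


Network: 89.146.0.0
Broadcast: 89.147.255.255
First usable = network + 1
Last usable = broadcast - 1
Range: 89.146.0.1 to 89.147.255.254


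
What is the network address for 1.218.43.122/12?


IP:   00000001.11011010.00101011.01111010
Mask: 11111111.11110000.00000000.00000000
AND operation:
Net:  00000001.11010000.00000000.00000000
Network: 1.208.0.0/12


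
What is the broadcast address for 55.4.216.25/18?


Network: 55.4.192.0/18
Host bits = 14
Set all host bits to 1:
Broadcast: 55.4.255.255


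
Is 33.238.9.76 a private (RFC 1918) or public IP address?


RFC 1918 private ranges:
  10.0.0.0/8 (10.0.0.0 - 10.255.255.255)
  172.16.0.0/12 (172.16.0.0 - 172.31.255.255)
  192.168.0.0/16 (192.168.0.0 - 192.168.255.255)
Public (not in any RFC 1918 range)


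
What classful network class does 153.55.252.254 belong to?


First octet: 153
Binary: 10011001
10xxxxxx -> Class B (128-191)
Class B, default mask 255.255.0.0 (/16)


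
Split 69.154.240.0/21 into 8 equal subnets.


New prefix = 21 + 3 = 24
Each subnet has 256 addresses
  69.154.240.0/24
  69.154.241.0/24
  69.154.242.0/24
  69.154.243.0/24
  69.154.244.0/24
  69.154.245.0/24
  69.154.246.0/24
  69.154.247.0/24
Subnets: 69.154.240.0/24, 69.154.241.0/24, 69.154.242.0/24, 69.154.243.0/24, 69.154.244.0/24, 69.154.245.0/24, 69.154.246.0/24, 69.154.247.0/24


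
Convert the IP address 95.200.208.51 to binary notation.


95 = 01011111
200 = 11001000
208 = 11010000
51 = 00110011
Binary: 01011111.11001000.11010000.00110011


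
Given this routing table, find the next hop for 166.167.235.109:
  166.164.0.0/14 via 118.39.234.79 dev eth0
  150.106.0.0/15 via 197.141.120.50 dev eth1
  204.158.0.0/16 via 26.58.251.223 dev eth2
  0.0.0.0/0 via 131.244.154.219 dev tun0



Longest prefix match for 166.167.235.109:
  /14 166.164.0.0: MATCH
  /15 150.106.0.0: no
  /16 204.158.0.0: no
  /0 0.0.0.0: MATCH
Selected: next-hop 118.39.234.79 via eth0 (matched /14)


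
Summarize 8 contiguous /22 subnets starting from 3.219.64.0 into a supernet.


Original prefix: /22
Number of subnets: 8 = 2^3
New prefix = 22 - 3 = 19
Supernet: 3.219.64.0/19


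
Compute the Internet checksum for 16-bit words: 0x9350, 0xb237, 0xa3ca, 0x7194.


Sum all words (with carry folding):
+ 0x9350 = 0x9350
+ 0xb237 = 0x4588
+ 0xa3ca = 0xe952
+ 0x7194 = 0x5ae7
One's complement: ~0x5ae7
Checksum = 0xa518


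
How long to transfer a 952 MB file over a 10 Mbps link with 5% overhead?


Effective throughput = 10 * (1 - 5/100) = 9.5 Mbps
File size in Mb = 952 * 8 = 7616 Mb
Time = 7616 / 9.5
Time = 801.6842 seconds


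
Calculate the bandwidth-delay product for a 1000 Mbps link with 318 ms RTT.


BDP = bandwidth * RTT
= 1000 Mbps * 318 ms
= 1000 * 1e6 * 318 / 1000 bits
= 318000000 bits
= 39750000 bytes
= 38818.3594 KB
BDP = 318000000 bits (39750000 bytes)


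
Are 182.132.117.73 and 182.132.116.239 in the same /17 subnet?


Mask: 255.255.128.0
182.132.117.73 AND mask = 182.132.0.0
182.132.116.239 AND mask = 182.132.0.0
Yes, same subnet (182.132.0.0)


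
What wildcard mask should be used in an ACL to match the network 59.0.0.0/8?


Subnet mask: 255.0.0.0
Wildcard = 255.255.255.255 - subnet mask
255 - 255 = 0
255 - 0 = 255
255 - 0 = 255
255 - 0 = 255
Wildcard: 0.255.255.255


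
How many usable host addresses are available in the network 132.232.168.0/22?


Host bits = 32 - 22 = 10
Total addresses = 2^10 = 1024
Usable = total - 2 (network and broadcast)
Usable hosts: 1022


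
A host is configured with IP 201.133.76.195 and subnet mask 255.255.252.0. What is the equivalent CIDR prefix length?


Binary: 11111111.11111111.11111100.00000000
Count leading 1s
Prefix: /22


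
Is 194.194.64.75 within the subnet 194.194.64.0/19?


Subnet network: 194.194.64.0
Test IP AND mask: 194.194.64.0
Yes, 194.194.64.75 is in 194.194.64.0/19


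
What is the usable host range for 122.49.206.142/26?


Network: 122.49.206.128
Broadcast: 122.49.206.191
First usable = network + 1
Last usable = broadcast - 1
Range: 122.49.206.129 to 122.49.206.190


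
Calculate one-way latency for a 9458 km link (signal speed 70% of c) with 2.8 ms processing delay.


Speed = 0.7 * 3e5 km/s = 210000 km/s
Propagation delay = 9458 / 210000 = 0.045 s = 45.0381 ms
Processing delay = 2.8 ms
Total one-way latency = 47.8381 ms


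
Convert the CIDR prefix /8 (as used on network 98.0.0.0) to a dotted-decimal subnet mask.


/8 means 8 network bits, 24 host bits
Binary: 11111111000000000000000000000000
Mask: 255.0.0.0


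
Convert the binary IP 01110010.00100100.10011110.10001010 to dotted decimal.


01110010 = 114
00100100 = 36
10011110 = 158
10001010 = 138
IP: 114.36.158.138


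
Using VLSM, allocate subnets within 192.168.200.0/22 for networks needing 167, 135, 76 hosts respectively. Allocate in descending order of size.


167 hosts -> /24 (254 usable): 192.168.200.0/24
135 hosts -> /24 (254 usable): 192.168.201.0/24
76 hosts -> /25 (126 usable): 192.168.202.0/25
Allocation: 192.168.200.0/24 (167 hosts, 254 usable); 192.168.201.0/24 (135 hosts, 254 usable); 192.168.202.0/25 (76 hosts, 126 usable)


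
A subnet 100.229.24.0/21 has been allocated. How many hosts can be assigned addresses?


Host bits = 32 - 21 = 11
Total addresses = 2^11 = 2048
Usable = total - 2 (network and broadcast)
Usable hosts: 2046


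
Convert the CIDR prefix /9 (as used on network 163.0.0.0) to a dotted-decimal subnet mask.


/9 means 9 network bits, 23 host bits
Binary: 11111111100000000000000000000000
Mask: 255.128.0.0


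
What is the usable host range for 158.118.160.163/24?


Network: 158.118.160.0
Broadcast: 158.118.160.255
First usable = network + 1
Last usable = broadcast - 1
Range: 158.118.160.1 to 158.118.160.254


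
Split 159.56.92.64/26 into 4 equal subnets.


New prefix = 26 + 2 = 28
Each subnet has 16 addresses
  159.56.92.64/28
  159.56.92.80/28
  159.56.92.96/28
  159.56.92.112/28
Subnets: 159.56.92.64/28, 159.56.92.80/28, 159.56.92.96/28, 159.56.92.112/28


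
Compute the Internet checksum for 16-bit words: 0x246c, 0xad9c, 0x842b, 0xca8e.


Sum all words (with carry folding):
+ 0x246c = 0x246c
+ 0xad9c = 0xd208
+ 0x842b = 0x5634
+ 0xca8e = 0x20c3
One's complement: ~0x20c3
Checksum = 0xdf3c


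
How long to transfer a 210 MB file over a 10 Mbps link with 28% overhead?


Effective throughput = 10 * (1 - 28/100) = 7.2 Mbps
File size in Mb = 210 * 8 = 1680 Mb
Time = 1680 / 7.2
Time = 233.3333 seconds


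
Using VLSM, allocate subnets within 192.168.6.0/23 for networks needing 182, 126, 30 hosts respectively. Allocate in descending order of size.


182 hosts -> /24 (254 usable): 192.168.6.0/24
126 hosts -> /25 (126 usable): 192.168.7.0/25
30 hosts -> /27 (30 usable): 192.168.7.128/27
Allocation: 192.168.6.0/24 (182 hosts, 254 usable); 192.168.7.0/25 (126 hosts, 126 usable); 192.168.7.128/27 (30 hosts, 30 usable)


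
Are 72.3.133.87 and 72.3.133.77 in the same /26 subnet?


Mask: 255.255.255.192
72.3.133.87 AND mask = 72.3.133.64
72.3.133.77 AND mask = 72.3.133.64
Yes, same subnet (72.3.133.64)


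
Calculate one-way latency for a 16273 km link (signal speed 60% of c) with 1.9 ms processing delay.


Speed = 0.6 * 3e5 km/s = 180000 km/s
Propagation delay = 16273 / 180000 = 0.0904 s = 90.4056 ms
Processing delay = 1.9 ms
Total one-way latency = 92.3056 ms


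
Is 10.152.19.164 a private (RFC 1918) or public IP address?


RFC 1918 private ranges:
  10.0.0.0/8 (10.0.0.0 - 10.255.255.255)
  172.16.0.0/12 (172.16.0.0 - 172.31.255.255)
  192.168.0.0/16 (192.168.0.0 - 192.168.255.255)
Private (in 10.0.0.0/8)


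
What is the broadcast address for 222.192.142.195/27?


Network: 222.192.142.192/27
Host bits = 5
Set all host bits to 1:
Broadcast: 222.192.142.223


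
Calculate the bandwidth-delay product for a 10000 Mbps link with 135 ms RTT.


BDP = bandwidth * RTT
= 10000 Mbps * 135 ms
= 10000 * 1e6 * 135 / 1000 bits
= 1350000000 bits
= 168750000 bytes
= 164794.9219 KB
BDP = 1350000000 bits (168750000 bytes)


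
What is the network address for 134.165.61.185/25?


IP:   10000110.10100101.00111101.10111001
Mask: 11111111.11111111.11111111.10000000
AND operation:
Net:  10000110.10100101.00111101.10000000
Network: 134.165.61.128/25


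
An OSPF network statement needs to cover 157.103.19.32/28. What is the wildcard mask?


Subnet mask: 255.255.255.240
Wildcard = 255.255.255.255 - subnet mask
255 - 255 = 0
255 - 255 = 0
255 - 255 = 0
255 - 240 = 15
Wildcard: 0.0.0.15


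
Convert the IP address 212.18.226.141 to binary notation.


212 = 11010100
18 = 00010010
226 = 11100010
141 = 10001101
Binary: 11010100.00010010.11100010.10001101


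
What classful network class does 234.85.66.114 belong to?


First octet: 234
Binary: 11101010
1110xxxx -> Class D (224-239)
Class D (multicast), default mask N/A


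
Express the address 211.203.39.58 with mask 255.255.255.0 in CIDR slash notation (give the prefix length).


Binary: 11111111.11111111.11111111.00000000
Count leading 1s
Prefix: /24


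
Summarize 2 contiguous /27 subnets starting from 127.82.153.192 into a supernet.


Original prefix: /27
Number of subnets: 2 = 2^1
New prefix = 27 - 1 = 26
Supernet: 127.82.153.192/26


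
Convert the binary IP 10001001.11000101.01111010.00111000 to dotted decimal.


10001001 = 137
11000101 = 197
01111010 = 122
00111000 = 56
IP: 137.197.122.56


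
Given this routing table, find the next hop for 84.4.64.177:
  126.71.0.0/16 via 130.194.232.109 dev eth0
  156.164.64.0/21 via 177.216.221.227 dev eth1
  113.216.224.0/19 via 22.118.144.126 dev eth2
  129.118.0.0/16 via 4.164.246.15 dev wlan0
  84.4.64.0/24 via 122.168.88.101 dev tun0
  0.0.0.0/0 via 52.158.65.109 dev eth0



Longest prefix match for 84.4.64.177:
  /16 126.71.0.0: no
  /21 156.164.64.0: no
  /19 113.216.224.0: no
  /16 129.118.0.0: no
  /24 84.4.64.0: MATCH
  /0 0.0.0.0: MATCH
Selected: next-hop 122.168.88.101 via tun0 (matched /24)


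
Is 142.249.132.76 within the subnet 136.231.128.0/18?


Subnet network: 136.231.128.0
Test IP AND mask: 142.249.128.0
No, 142.249.132.76 is not in 136.231.128.0/18


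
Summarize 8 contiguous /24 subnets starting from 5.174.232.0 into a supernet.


Original prefix: /24
Number of subnets: 8 = 2^3
New prefix = 24 - 3 = 21
Supernet: 5.174.232.0/21


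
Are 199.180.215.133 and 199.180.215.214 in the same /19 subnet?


Mask: 255.255.224.0
199.180.215.133 AND mask = 199.180.192.0
199.180.215.214 AND mask = 199.180.192.0
Yes, same subnet (199.180.192.0)


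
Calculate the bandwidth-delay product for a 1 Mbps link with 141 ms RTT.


BDP = bandwidth * RTT
= 1 Mbps * 141 ms
= 1 * 1e6 * 141 / 1000 bits
= 141000 bits
= 17625 bytes
= 17.2119 KB
BDP = 141000 bits (17625 bytes)


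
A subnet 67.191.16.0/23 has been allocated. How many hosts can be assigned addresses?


Host bits = 32 - 23 = 9
Total addresses = 2^9 = 512
Usable = total - 2 (network and broadcast)
Usable hosts: 510


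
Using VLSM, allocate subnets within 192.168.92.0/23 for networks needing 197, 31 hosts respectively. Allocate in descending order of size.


197 hosts -> /24 (254 usable): 192.168.92.0/24
31 hosts -> /26 (62 usable): 192.168.93.0/26
Allocation: 192.168.92.0/24 (197 hosts, 254 usable); 192.168.93.0/26 (31 hosts, 62 usable)


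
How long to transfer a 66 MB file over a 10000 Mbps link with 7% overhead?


Effective throughput = 10000 * (1 - 7/100) = 9300 Mbps
File size in Mb = 66 * 8 = 528 Mb
Time = 528 / 9300
Time = 0.0568 seconds


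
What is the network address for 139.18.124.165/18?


IP:   10001011.00010010.01111100.10100101
Mask: 11111111.11111111.11000000.00000000
AND operation:
Net:  10001011.00010010.01000000.00000000
Network: 139.18.64.0/18


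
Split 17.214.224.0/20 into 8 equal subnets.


New prefix = 20 + 3 = 23
Each subnet has 512 addresses
  17.214.224.0/23
  17.214.226.0/23
  17.214.228.0/23
  17.214.230.0/23
  17.214.232.0/23
  17.214.234.0/23
  17.214.236.0/23
  17.214.238.0/23
Subnets: 17.214.224.0/23, 17.214.226.0/23, 17.214.228.0/23, 17.214.230.0/23, 17.214.232.0/23, 17.214.234.0/23, 17.214.236.0/23, 17.214.238.0/23


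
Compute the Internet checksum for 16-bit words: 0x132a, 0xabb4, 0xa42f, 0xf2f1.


Sum all words (with carry folding):
+ 0x132a = 0x132a
+ 0xabb4 = 0xbede
+ 0xa42f = 0x630e
+ 0xf2f1 = 0x5600
One's complement: ~0x5600
Checksum = 0xa9ff


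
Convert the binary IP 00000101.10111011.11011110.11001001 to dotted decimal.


00000101 = 5
10111011 = 187
11011110 = 222
11001001 = 201
IP: 5.187.222.201


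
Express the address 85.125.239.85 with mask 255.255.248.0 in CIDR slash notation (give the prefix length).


Binary: 11111111.11111111.11111000.00000000
Count leading 1s
Prefix: /21


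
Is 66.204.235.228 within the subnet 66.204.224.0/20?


Subnet network: 66.204.224.0
Test IP AND mask: 66.204.224.0
Yes, 66.204.235.228 is in 66.204.224.0/20


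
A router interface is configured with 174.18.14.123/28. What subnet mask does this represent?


/28 means 28 network bits, 4 host bits
Binary: 11111111111111111111111111110000
Mask: 255.255.255.240


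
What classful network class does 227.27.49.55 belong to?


First octet: 227
Binary: 11100011
1110xxxx -> Class D (224-239)
Class D (multicast), default mask N/A


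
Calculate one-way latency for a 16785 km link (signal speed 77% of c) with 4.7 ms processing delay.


Speed = 0.77 * 3e5 km/s = 231000 km/s
Propagation delay = 16785 / 231000 = 0.0727 s = 72.6623 ms
Processing delay = 4.7 ms
Total one-way latency = 77.3623 ms


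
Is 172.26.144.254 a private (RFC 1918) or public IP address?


RFC 1918 private ranges:
  10.0.0.0/8 (10.0.0.0 - 10.255.255.255)
  172.16.0.0/12 (172.16.0.0 - 172.31.255.255)
  192.168.0.0/16 (192.168.0.0 - 192.168.255.255)
Private (in 172.16.0.0/12)


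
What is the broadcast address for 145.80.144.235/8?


Network: 145.0.0.0/8
Host bits = 24
Set all host bits to 1:
Broadcast: 145.255.255.255


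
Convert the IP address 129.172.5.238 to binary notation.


129 = 10000001
172 = 10101100
5 = 00000101
238 = 11101110
Binary: 10000001.10101100.00000101.11101110


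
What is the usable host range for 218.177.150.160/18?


Network: 218.177.128.0
Broadcast: 218.177.191.255
First usable = network + 1
Last usable = broadcast - 1
Range: 218.177.128.1 to 218.177.191.254


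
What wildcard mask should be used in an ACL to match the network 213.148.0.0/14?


Subnet mask: 255.252.0.0
Wildcard = 255.255.255.255 - subnet mask
255 - 255 = 0
255 - 252 = 3
255 - 0 = 255
255 - 0 = 255
Wildcard: 0.3.255.255


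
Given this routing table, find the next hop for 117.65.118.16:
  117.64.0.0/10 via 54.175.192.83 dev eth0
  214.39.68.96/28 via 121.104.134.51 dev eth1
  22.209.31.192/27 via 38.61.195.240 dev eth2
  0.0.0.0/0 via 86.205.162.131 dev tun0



Longest prefix match for 117.65.118.16:
  /10 117.64.0.0: MATCH
  /28 214.39.68.96: no
  /27 22.209.31.192: no
  /0 0.0.0.0: MATCH
Selected: next-hop 54.175.192.83 via eth0 (matched /10)


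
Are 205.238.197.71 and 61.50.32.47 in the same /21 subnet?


Mask: 255.255.248.0
205.238.197.71 AND mask = 205.238.192.0
61.50.32.47 AND mask = 61.50.32.0
No, different subnets (205.238.192.0 vs 61.50.32.0)


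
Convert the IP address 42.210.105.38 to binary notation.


42 = 00101010
210 = 11010010
105 = 01101001
38 = 00100110
Binary: 00101010.11010010.01101001.00100110


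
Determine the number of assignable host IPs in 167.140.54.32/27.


Host bits = 32 - 27 = 5
Total addresses = 2^5 = 32
Usable = total - 2 (network and broadcast)
Usable hosts: 30


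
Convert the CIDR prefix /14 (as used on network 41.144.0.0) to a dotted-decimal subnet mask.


/14 means 14 network bits, 18 host bits
Binary: 11111111111111000000000000000000
Mask: 255.252.0.0


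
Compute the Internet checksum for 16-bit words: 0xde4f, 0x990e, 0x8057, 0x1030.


Sum all words (with carry folding):
+ 0xde4f = 0xde4f
+ 0x990e = 0x775e
+ 0x8057 = 0xf7b5
+ 0x1030 = 0x07e6
One's complement: ~0x07e6
Checksum = 0xf819


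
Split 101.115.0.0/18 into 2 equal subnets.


New prefix = 18 + 1 = 19
Each subnet has 8192 addresses
  101.115.0.0/19
  101.115.32.0/19
Subnets: 101.115.0.0/19, 101.115.32.0/19


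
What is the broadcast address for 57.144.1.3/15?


Network: 57.144.0.0/15
Host bits = 17
Set all host bits to 1:
Broadcast: 57.145.255.255


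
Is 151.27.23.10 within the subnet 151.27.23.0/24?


Subnet network: 151.27.23.0
Test IP AND mask: 151.27.23.0
Yes, 151.27.23.10 is in 151.27.23.0/24


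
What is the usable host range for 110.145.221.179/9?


Network: 110.128.0.0
Broadcast: 110.255.255.255
First usable = network + 1
Last usable = broadcast - 1
Range: 110.128.0.1 to 110.255.255.254


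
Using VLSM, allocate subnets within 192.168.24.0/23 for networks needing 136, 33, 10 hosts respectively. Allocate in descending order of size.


136 hosts -> /24 (254 usable): 192.168.24.0/24
33 hosts -> /26 (62 usable): 192.168.25.0/26
10 hosts -> /28 (14 usable): 192.168.25.64/28
Allocation: 192.168.24.0/24 (136 hosts, 254 usable); 192.168.25.0/26 (33 hosts, 62 usable); 192.168.25.64/28 (10 hosts, 14 usable)


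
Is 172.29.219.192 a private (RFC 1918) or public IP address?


RFC 1918 private ranges:
  10.0.0.0/8 (10.0.0.0 - 10.255.255.255)
  172.16.0.0/12 (172.16.0.0 - 172.31.255.255)
  192.168.0.0/16 (192.168.0.0 - 192.168.255.255)
Private (in 172.16.0.0/12)


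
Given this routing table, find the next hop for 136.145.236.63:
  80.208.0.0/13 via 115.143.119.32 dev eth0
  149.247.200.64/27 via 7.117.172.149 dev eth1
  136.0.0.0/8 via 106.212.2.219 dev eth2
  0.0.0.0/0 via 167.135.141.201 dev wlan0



Longest prefix match for 136.145.236.63:
  /13 80.208.0.0: no
  /27 149.247.200.64: no
  /8 136.0.0.0: MATCH
  /0 0.0.0.0: MATCH
Selected: next-hop 106.212.2.219 via eth2 (matched /8)


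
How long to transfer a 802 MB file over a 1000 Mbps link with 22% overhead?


Effective throughput = 1000 * (1 - 22/100) = 780 Mbps
File size in Mb = 802 * 8 = 6416 Mb
Time = 6416 / 780
Time = 8.2256 seconds


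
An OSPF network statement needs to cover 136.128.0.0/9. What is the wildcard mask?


Subnet mask: 255.128.0.0
Wildcard = 255.255.255.255 - subnet mask
255 - 255 = 0
255 - 128 = 127
255 - 0 = 255
255 - 0 = 255
Wildcard: 0.127.255.255


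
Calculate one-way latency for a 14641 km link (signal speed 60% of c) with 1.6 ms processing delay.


Speed = 0.6 * 3e5 km/s = 180000 km/s
Propagation delay = 14641 / 180000 = 0.0813 s = 81.3389 ms
Processing delay = 1.6 ms
Total one-way latency = 82.9389 ms


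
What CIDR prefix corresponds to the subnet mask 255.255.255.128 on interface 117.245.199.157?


Binary: 11111111.11111111.11111111.10000000
Count leading 1s
Prefix: /25


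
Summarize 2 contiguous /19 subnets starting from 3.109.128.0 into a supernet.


Original prefix: /19
Number of subnets: 2 = 2^1
New prefix = 19 - 1 = 18
Supernet: 3.109.128.0/18


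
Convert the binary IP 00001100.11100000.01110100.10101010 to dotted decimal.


00001100 = 12
11100000 = 224
01110100 = 116
10101010 = 170
IP: 12.224.116.170


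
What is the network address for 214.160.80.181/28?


IP:   11010110.10100000.01010000.10110101
Mask: 11111111.11111111.11111111.11110000
AND operation:
Net:  11010110.10100000.01010000.10110000
Network: 214.160.80.176/28


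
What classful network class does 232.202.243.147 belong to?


First octet: 232
Binary: 11101000
1110xxxx -> Class D (224-239)
Class D (multicast), default mask N/A


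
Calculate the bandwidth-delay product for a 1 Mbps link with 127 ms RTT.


BDP = bandwidth * RTT
= 1 Mbps * 127 ms
= 1 * 1e6 * 127 / 1000 bits
= 127000 bits
= 15875 bytes
= 15.5029 KB
BDP = 127000 bits (15875 bytes)


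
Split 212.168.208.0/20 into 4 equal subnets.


New prefix = 20 + 2 = 22
Each subnet has 1024 addresses
  212.168.208.0/22
  212.168.212.0/22
  212.168.216.0/22
  212.168.220.0/22
Subnets: 212.168.208.0/22, 212.168.212.0/22, 212.168.216.0/22, 212.168.220.0/22


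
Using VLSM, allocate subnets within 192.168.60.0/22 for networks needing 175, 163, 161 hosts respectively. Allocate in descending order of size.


175 hosts -> /24 (254 usable): 192.168.60.0/24
163 hosts -> /24 (254 usable): 192.168.61.0/24
161 hosts -> /24 (254 usable): 192.168.62.0/24
Allocation: 192.168.60.0/24 (175 hosts, 254 usable); 192.168.61.0/24 (163 hosts, 254 usable); 192.168.62.0/24 (161 hosts, 254 usable)


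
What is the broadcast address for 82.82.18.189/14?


Network: 82.80.0.0/14
Host bits = 18
Set all host bits to 1:
Broadcast: 82.83.255.255


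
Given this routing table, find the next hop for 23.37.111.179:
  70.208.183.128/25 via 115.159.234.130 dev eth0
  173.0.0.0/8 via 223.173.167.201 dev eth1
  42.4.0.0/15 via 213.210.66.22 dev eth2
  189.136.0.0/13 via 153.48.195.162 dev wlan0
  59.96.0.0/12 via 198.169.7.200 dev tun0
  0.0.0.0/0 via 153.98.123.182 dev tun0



Longest prefix match for 23.37.111.179:
  /25 70.208.183.128: no
  /8 173.0.0.0: no
  /15 42.4.0.0: no
  /13 189.136.0.0: no
  /12 59.96.0.0: no
  /0 0.0.0.0: MATCH
Selected: next-hop 153.98.123.182 via tun0 (matched /0)


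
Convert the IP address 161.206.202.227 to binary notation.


161 = 10100001
206 = 11001110
202 = 11001010
227 = 11100011
Binary: 10100001.11001110.11001010.11100011


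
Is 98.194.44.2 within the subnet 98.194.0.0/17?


Subnet network: 98.194.0.0
Test IP AND mask: 98.194.0.0
Yes, 98.194.44.2 is in 98.194.0.0/17


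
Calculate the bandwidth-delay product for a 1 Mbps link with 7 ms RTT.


BDP = bandwidth * RTT
= 1 Mbps * 7 ms
= 1 * 1e6 * 7 / 1000 bits
= 7000 bits
= 875 bytes
BDP = 7000 bits (875 bytes)


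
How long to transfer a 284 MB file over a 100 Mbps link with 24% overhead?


Effective throughput = 100 * (1 - 24/100) = 76 Mbps
File size in Mb = 284 * 8 = 2272 Mb
Time = 2272 / 76
Time = 29.8947 seconds


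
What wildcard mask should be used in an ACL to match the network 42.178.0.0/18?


Subnet mask: 255.255.192.0
Wildcard = 255.255.255.255 - subnet mask
255 - 255 = 0
255 - 255 = 0
255 - 192 = 63
255 - 0 = 255
Wildcard: 0.0.63.255


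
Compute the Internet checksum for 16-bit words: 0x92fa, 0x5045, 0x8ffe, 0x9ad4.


Sum all words (with carry folding):
+ 0x92fa = 0x92fa
+ 0x5045 = 0xe33f
+ 0x8ffe = 0x733e
+ 0x9ad4 = 0x0e13
One's complement: ~0x0e13
Checksum = 0xf1ec


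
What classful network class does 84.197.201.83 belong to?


First octet: 84
Binary: 01010100
0xxxxxxx -> Class A (1-126)
Class A, default mask 255.0.0.0 (/8)


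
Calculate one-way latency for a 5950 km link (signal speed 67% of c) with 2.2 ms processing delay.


Speed = 0.67 * 3e5 km/s = 201000 km/s
Propagation delay = 5950 / 201000 = 0.0296 s = 29.602 ms
Processing delay = 2.2 ms
Total one-way latency = 31.802 ms
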